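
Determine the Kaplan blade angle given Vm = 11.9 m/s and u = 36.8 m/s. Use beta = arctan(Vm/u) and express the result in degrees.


beta = arctan(11.9 / 36.8) = 17.9196 degrees


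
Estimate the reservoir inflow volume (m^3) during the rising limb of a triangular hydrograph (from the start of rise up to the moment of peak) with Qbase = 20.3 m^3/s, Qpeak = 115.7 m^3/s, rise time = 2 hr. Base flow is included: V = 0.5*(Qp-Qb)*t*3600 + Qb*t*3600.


V = 0.5*(115.7 - 20.3)*2*3600 + 20.3*2*3600 = 489600.0000 m^3


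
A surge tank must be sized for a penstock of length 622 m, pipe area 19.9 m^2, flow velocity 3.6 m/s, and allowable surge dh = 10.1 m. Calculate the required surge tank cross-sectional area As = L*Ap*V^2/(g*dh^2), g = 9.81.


As = 622 * 19.9 * 3.6^2 / (9.81 * 10.1^2) = 160.3012 m^2


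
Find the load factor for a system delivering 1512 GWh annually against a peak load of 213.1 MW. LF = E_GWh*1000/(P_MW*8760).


LF = 1512 * 1000 / (213.1 * 8760) = 0.8100


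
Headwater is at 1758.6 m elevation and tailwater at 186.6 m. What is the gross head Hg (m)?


Hg = 1758.6 - 186.6 = 1572.0000 m


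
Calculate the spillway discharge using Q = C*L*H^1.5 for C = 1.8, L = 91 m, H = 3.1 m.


Q = 1.8 * 91 * 3.1^1.5 = 894.0389 m^3/s


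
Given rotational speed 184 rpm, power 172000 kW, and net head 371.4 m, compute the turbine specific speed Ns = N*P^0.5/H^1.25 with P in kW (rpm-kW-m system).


Ns = 184 * 172000^0.5 / 371.4^1.25 = 46.8036


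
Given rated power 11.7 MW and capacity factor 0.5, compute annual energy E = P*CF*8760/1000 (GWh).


E = 11.7 * 0.5 * 8760 / 1000 = 51.2460 GWh


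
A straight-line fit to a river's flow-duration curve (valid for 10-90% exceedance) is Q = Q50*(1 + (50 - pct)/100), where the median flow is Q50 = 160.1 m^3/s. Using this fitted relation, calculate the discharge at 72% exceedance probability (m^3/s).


Q = 160.1 * (1 + (50 - 72)/100) = 124.8780 m^3/s


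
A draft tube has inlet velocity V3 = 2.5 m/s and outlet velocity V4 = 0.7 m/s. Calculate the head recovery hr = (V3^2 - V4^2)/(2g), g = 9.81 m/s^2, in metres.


hr = (2.5^2 - 0.7^2) / (2*9.81) = 0.2936 m


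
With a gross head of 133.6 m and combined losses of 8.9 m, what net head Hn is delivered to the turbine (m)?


Hn = 133.6 - 8.9 = 124.7000 m


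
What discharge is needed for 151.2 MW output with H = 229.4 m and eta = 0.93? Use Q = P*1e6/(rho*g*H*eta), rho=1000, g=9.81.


Q = 151.2 * 1e6 / (1000 * 9.81 * 229.4 * 0.93) = 72.2448 m^3/s


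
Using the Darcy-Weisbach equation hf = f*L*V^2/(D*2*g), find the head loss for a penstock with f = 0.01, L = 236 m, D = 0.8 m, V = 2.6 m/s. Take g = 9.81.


hf = 0.01 * 236 * 2.6^2 / (0.8 * 2 * 9.81) = 1.0164 m


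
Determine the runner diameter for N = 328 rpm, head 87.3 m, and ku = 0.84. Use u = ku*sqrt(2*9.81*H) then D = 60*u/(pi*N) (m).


u = 0.84 * sqrt(2*9.81*87.3) = 34.7645 m/s
D = 60 * 34.7645 / (pi * 328) = 2.0242 m


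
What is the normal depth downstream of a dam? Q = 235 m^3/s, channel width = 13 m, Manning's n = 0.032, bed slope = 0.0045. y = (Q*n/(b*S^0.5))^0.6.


y = (235 * 0.032 / (13 * 0.0045^0.5))^0.6 = 3.6425 m


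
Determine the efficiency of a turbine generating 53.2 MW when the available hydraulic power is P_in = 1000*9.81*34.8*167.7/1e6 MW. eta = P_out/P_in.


P_in = 1000 * 9.81 * 34.8 * 167.7 / 1e6 = 57.2508 MW
eta = 53.2 / 57.2508 = 0.9292


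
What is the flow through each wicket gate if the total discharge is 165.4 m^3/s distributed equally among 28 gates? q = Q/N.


q = 165.4 / 28 = 5.9071 m^3/s


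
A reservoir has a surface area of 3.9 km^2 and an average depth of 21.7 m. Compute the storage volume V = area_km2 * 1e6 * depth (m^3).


V = 3.9 * 1e6 * 21.7 = 8.4630e+07 m^3


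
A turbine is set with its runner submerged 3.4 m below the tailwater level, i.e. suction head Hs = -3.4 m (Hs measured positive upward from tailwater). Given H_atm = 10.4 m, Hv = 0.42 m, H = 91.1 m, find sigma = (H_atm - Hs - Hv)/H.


sigma = (10.4 - (-3.4) - 0.42) / 91.1 = 0.1469


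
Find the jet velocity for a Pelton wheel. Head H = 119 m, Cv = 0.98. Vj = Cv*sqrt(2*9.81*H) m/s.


Vj = 0.98 * sqrt(2*9.81*119) = 47.3532 m/s


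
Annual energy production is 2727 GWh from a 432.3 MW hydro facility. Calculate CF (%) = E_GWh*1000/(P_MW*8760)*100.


CF = 2727 * 1000 / (432.3 * 8760) * 100 = 72.0105 %


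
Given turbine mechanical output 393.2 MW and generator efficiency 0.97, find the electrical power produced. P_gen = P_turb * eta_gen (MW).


P_gen = 393.2 * 0.97 = 381.4040 MW


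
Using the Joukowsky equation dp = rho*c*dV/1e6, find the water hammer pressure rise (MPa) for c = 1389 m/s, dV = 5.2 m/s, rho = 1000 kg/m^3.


dp = 1000 * 1389 * 5.2 / 1e6 = 7.2228 MPa


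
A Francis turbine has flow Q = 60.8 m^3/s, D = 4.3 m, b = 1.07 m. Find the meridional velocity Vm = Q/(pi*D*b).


Vm = 60.8 / (pi * 4.3 * 1.07) = 4.2063 m/s


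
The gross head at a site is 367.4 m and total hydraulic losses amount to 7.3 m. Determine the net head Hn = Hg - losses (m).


Hn = 367.4 - 7.3 = 360.1000 m


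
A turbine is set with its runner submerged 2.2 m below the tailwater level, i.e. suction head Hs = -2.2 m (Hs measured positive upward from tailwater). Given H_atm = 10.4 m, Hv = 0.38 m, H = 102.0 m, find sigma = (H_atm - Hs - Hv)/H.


sigma = (10.4 - (-2.2) - 0.38) / 102.0 = 0.1198


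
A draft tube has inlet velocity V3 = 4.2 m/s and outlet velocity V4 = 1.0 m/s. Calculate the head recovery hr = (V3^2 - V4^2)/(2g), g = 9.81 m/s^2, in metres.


hr = (4.2^2 - 1.0^2) / (2*9.81) = 0.8481 m


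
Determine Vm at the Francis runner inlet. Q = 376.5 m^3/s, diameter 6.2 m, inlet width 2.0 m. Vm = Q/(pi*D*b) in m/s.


Vm = 376.5 / (pi * 6.2 * 2.0) = 9.6648 m/s


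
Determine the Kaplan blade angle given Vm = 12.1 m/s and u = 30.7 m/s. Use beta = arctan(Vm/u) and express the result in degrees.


beta = arctan(12.1 / 30.7) = 21.5112 degrees


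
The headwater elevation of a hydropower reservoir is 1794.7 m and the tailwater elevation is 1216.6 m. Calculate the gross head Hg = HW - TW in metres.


Hg = 1794.7 - 1216.6 = 578.1000 m


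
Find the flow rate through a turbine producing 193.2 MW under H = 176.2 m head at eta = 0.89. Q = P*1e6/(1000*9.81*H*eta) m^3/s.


Q = 193.2 * 1e6 / (1000 * 9.81 * 176.2 * 0.89) = 125.5863 m^3/s


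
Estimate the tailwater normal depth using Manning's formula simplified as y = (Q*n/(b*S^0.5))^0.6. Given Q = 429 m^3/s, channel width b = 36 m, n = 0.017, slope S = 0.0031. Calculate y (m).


y = (429 * 0.017 / (36 * 0.0031^0.5))^0.6 = 2.1705 m


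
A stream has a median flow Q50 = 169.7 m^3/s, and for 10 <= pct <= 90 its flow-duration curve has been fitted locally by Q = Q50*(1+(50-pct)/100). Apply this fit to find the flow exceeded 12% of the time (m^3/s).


Q = 169.7 * (1 + (50 - 12)/100) = 234.1860 m^3/s


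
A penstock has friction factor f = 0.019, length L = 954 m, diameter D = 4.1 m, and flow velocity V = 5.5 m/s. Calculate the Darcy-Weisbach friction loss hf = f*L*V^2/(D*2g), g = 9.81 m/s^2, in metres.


hf = 0.019 * 954 * 5.5^2 / (4.1 * 2 * 9.81) = 6.8162 m


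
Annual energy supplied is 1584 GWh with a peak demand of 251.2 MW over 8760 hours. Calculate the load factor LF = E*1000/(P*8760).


LF = 1584 * 1000 / (251.2 * 8760) = 0.7198


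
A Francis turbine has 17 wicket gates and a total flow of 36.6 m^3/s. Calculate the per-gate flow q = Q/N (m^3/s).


q = 36.6 / 17 = 2.1529 m^3/s


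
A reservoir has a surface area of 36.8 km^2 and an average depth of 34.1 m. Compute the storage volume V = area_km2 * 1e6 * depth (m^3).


V = 36.8 * 1e6 * 34.1 = 1.2549e+09 m^3


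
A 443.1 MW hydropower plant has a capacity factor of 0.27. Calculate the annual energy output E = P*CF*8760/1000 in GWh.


E = 443.1 * 0.27 * 8760 / 1000 = 1048.0201 GWh


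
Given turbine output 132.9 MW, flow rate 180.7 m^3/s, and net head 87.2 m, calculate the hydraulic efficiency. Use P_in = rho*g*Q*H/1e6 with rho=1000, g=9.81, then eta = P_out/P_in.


P_in = 1000 * 9.81 * 180.7 * 87.2 / 1e6 = 154.5766 MW
eta = 132.9 / 154.5766 = 0.8598


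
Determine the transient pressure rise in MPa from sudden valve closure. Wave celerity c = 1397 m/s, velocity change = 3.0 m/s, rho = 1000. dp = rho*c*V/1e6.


dp = 1000 * 1397 * 3.0 / 1e6 = 4.1910 MPa


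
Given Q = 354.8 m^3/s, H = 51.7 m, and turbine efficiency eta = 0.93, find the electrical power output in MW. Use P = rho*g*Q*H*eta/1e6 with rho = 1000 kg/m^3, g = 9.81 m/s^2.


P = 1000 * 9.81 * 354.8 * 51.7 * 0.93 / 1e6 = 167.3502 MW


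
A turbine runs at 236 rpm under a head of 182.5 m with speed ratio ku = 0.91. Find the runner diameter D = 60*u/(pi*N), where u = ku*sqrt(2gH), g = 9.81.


u = 0.91 * sqrt(2*9.81*182.5) = 54.4531 m/s
D = 60 * 54.4531 / (pi * 236) = 4.4067 m


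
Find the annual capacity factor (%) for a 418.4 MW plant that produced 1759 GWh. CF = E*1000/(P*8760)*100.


CF = 1759 * 1000 / (418.4 * 8760) * 100 = 47.9921 %


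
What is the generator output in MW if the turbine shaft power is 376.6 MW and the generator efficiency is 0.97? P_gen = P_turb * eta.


P_gen = 376.6 * 0.97 = 365.3020 MW


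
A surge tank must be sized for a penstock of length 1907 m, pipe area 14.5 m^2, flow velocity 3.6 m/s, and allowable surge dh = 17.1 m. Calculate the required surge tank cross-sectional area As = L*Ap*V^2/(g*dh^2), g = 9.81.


As = 1907 * 14.5 * 3.6^2 / (9.81 * 17.1^2) = 124.9288 m^2


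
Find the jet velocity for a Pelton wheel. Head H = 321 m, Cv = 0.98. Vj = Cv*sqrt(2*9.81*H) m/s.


Vj = 0.98 * sqrt(2*9.81*321) = 77.7729 m/s


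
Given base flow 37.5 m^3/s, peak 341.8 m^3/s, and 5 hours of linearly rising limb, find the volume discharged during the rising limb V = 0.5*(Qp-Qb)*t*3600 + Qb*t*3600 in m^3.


V = 0.5*(341.8 - 37.5)*5*3600 + 37.5*5*3600 = 3.4137e+06 m^3


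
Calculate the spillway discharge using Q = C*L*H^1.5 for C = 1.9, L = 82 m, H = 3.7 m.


Q = 1.9 * 82 * 3.7^1.5 = 1108.8429 m^3/s


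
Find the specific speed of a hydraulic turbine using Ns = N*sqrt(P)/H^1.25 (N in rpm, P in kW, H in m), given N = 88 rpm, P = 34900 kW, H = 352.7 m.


Ns = 88 * 34900^0.5 / 352.7^1.25 = 10.7557


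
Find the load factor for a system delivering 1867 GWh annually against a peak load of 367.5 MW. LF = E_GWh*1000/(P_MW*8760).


LF = 1867 * 1000 / (367.5 * 8760) = 0.5799


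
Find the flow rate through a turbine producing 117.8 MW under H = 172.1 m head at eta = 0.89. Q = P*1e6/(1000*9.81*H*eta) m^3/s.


Q = 117.8 * 1e6 / (1000 * 9.81 * 172.1 * 0.89) = 78.3981 m^3/s


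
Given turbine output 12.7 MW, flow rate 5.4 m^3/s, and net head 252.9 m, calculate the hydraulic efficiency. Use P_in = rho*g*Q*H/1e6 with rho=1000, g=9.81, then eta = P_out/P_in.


P_in = 1000 * 9.81 * 5.4 * 252.9 / 1e6 = 13.3971 MW
eta = 12.7 / 13.3971 = 0.9480


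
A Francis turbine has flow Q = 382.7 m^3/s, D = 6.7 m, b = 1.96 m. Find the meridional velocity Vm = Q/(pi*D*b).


Vm = 382.7 / (pi * 6.7 * 1.96) = 9.2764 m/s


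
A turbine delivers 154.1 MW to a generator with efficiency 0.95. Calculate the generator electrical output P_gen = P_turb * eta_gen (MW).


P_gen = 154.1 * 0.95 = 146.3950 MW


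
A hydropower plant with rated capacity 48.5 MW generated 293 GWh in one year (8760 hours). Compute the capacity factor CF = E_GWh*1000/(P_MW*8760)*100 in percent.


CF = 293 * 1000 / (48.5 * 8760) * 100 = 68.9639 %


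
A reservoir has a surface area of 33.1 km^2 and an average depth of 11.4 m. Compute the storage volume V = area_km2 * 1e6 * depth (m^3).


V = 33.1 * 1e6 * 11.4 = 3.7734e+08 m^3


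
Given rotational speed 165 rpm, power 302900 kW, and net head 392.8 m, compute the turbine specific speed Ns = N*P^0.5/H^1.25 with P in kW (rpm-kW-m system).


Ns = 165 * 302900^0.5 / 392.8^1.25 = 51.9301


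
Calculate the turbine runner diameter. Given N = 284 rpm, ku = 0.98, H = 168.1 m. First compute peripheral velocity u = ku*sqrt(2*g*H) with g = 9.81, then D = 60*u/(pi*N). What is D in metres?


u = 0.98 * sqrt(2*9.81*168.1) = 56.2807 m/s
D = 60 * 56.2807 / (pi * 284) = 3.7848 m


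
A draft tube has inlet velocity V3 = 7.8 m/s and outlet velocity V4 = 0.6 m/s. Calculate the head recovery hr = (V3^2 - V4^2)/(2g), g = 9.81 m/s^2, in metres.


hr = (7.8^2 - 0.6^2) / (2*9.81) = 3.0826 m


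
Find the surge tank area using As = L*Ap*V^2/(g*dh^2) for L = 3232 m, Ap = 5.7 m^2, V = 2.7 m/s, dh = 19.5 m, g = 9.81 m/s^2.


As = 3232 * 5.7 * 2.7^2 / (9.81 * 19.5^2) = 36.0027 m^2


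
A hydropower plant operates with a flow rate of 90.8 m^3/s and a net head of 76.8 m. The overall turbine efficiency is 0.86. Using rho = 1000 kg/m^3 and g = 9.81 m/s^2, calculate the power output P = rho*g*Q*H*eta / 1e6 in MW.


P = 1000 * 9.81 * 90.8 * 76.8 * 0.86 / 1e6 = 58.8321 MW


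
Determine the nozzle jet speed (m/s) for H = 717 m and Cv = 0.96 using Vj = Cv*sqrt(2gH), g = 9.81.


Vj = 0.96 * sqrt(2*9.81*717) = 113.8624 m/s


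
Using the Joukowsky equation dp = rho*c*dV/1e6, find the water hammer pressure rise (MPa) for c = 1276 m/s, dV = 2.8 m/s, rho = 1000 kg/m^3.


dp = 1000 * 1276 * 2.8 / 1e6 = 3.5728 MPa


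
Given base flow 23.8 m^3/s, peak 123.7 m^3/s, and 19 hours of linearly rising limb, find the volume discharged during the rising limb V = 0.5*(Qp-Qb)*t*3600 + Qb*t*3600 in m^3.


V = 0.5*(123.7 - 23.8)*19*3600 + 23.8*19*3600 = 5.0445e+06 m^3


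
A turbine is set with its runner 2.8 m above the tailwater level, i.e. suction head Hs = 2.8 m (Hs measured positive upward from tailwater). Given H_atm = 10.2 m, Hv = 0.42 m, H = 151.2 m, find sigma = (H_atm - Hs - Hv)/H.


sigma = (10.2 - 2.8 - 0.42) / 151.2 = 0.0462


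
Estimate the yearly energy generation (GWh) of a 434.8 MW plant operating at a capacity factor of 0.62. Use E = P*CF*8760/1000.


E = 434.8 * 0.62 * 8760 / 1000 = 2361.4858 GWh


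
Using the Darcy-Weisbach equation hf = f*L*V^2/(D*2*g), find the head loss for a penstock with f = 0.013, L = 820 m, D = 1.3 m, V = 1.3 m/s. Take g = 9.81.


hf = 0.013 * 820 * 1.3^2 / (1.3 * 2 * 9.81) = 0.7063 m


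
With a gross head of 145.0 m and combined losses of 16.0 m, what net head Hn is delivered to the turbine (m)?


Hn = 145.0 - 16.0 = 129.0000 m


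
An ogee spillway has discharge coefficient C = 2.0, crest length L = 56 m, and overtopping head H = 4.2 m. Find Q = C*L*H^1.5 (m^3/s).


Q = 2.0 * 56 * 4.2^1.5 = 964.0331 m^3/s


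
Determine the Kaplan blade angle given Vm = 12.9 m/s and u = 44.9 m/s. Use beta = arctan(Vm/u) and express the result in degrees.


beta = arctan(12.9 / 44.9) = 16.0296 degrees


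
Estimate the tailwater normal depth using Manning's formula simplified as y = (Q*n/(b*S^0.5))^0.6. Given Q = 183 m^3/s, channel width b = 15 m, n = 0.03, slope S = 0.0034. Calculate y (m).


y = (183 * 0.03 / (15 * 0.0034^0.5))^0.6 = 3.0105 m


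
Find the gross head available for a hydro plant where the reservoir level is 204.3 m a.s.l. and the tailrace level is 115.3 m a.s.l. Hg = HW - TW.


Hg = 204.3 - 115.3 = 89.0000 m


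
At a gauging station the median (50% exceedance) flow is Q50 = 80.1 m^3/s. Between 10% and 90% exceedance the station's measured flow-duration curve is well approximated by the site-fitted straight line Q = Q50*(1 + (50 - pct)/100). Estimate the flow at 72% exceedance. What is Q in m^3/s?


Q = 80.1 * (1 + (50 - 72)/100) = 62.4780 m^3/s


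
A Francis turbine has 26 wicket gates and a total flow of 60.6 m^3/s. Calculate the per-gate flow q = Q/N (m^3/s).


q = 60.6 / 26 = 2.3308 m^3/s


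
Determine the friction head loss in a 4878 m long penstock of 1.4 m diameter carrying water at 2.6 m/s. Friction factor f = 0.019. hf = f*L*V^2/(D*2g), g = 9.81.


hf = 0.019 * 4878 * 2.6^2 / (1.4 * 2 * 9.81) = 22.8095 m


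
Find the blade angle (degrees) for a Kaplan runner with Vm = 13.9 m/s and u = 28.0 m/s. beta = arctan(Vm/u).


beta = arctan(13.9 / 28.0) = 26.4011 degrees


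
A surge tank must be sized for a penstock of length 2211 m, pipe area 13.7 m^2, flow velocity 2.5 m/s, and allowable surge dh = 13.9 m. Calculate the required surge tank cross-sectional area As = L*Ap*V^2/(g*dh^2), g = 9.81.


As = 2211 * 13.7 * 2.5^2 / (9.81 * 13.9^2) = 99.8828 m^2


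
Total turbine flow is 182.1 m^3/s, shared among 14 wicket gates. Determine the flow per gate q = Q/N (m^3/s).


q = 182.1 / 14 = 13.0071 m^3/s


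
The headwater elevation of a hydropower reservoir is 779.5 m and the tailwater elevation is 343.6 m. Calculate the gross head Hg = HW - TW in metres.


Hg = 779.5 - 343.6 = 435.9000 m


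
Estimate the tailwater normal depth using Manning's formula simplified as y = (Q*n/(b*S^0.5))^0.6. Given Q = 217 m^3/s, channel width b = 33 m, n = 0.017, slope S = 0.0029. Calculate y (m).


y = (217 * 0.017 / (33 * 0.0029^0.5))^0.6 = 1.5499 m


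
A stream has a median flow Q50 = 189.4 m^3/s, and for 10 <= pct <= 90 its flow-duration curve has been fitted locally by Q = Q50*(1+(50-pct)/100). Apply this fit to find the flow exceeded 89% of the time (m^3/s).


Q = 189.4 * (1 + (50 - 89)/100) = 115.5340 m^3/s


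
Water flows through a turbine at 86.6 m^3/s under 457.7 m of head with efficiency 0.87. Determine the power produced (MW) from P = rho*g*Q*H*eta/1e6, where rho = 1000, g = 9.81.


P = 1000 * 9.81 * 86.6 * 457.7 * 0.87 / 1e6 = 338.2884 MW


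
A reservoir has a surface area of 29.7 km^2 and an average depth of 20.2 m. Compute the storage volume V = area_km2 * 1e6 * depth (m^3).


V = 29.7 * 1e6 * 20.2 = 5.9994e+08 m^3


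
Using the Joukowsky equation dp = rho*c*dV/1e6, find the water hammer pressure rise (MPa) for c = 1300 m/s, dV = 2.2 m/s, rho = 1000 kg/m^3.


dp = 1000 * 1300 * 2.2 / 1e6 = 2.8600 MPa


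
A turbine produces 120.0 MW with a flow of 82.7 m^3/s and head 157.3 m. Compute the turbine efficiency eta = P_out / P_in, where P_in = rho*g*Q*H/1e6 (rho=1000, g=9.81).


P_in = 1000 * 9.81 * 82.7 * 157.3 / 1e6 = 127.6154 MW
eta = 120.0 / 127.6154 = 0.9403


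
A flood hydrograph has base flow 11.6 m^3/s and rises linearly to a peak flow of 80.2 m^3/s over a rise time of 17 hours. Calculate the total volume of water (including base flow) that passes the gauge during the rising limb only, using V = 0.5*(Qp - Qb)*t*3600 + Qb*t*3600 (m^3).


V = 0.5*(80.2 - 11.6)*17*3600 + 11.6*17*3600 = 2.8091e+06 m^3


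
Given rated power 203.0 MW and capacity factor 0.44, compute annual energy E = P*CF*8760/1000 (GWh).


E = 203.0 * 0.44 * 8760 / 1000 = 782.4432 GWh


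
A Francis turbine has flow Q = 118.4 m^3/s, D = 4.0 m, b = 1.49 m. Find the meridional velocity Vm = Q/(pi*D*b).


Vm = 118.4 / (pi * 4.0 * 1.49) = 6.3235 m/s


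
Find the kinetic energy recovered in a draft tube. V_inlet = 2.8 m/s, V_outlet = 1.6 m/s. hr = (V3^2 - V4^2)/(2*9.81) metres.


hr = (2.8^2 - 1.6^2) / (2*9.81) = 0.2691 m


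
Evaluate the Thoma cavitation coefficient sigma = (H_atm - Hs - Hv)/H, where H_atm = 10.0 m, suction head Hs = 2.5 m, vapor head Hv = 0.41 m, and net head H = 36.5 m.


sigma = (10.0 - 2.5 - 0.41) / 36.5 = 0.1942


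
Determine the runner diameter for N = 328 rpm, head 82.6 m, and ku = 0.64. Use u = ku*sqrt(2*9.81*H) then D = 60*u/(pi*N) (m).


u = 0.64 * sqrt(2*9.81*82.6) = 25.7644 m/s
D = 60 * 25.7644 / (pi * 328) = 1.5002 m


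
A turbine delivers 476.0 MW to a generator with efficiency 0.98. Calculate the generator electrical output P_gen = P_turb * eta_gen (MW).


P_gen = 476.0 * 0.98 = 466.4800 MW


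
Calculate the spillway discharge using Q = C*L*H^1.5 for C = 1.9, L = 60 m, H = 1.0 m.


Q = 1.9 * 60 * 1.0^1.5 = 114.0000 m^3/s


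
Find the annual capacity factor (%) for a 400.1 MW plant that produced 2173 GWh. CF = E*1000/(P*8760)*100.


CF = 2173 * 1000 / (400.1 * 8760) * 100 = 61.9993 %


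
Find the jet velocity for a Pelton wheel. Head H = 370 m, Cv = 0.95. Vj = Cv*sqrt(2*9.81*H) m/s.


Vj = 0.95 * sqrt(2*9.81*370) = 80.9420 m/s


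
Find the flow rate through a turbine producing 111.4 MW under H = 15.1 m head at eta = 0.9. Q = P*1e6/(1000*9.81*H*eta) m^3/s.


Q = 111.4 * 1e6 / (1000 * 9.81 * 15.1 * 0.9) = 835.5967 m^3/s


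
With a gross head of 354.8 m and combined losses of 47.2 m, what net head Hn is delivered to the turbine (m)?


Hn = 354.8 - 47.2 = 307.6000 m


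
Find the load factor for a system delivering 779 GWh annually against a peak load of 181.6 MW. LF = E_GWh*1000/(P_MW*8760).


LF = 779 * 1000 / (181.6 * 8760) = 0.4897


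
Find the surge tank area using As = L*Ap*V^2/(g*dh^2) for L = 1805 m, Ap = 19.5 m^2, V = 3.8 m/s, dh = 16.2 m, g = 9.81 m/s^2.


As = 1805 * 19.5 * 3.8^2 / (9.81 * 16.2^2) = 197.4149 m^2


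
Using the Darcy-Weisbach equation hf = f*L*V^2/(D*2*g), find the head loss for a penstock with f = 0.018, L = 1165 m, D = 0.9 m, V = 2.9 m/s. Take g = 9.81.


hf = 0.018 * 1165 * 2.9^2 / (0.9 * 2 * 9.81) = 9.9874 m


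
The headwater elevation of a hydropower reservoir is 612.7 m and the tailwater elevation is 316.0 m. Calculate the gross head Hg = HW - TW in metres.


Hg = 612.7 - 316.0 = 296.7000 m


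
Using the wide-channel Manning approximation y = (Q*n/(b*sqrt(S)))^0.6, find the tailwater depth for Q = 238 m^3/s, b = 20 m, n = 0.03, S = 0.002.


y = (238 * 0.03 / (20 * 0.002^0.5))^0.6 = 3.4777 m


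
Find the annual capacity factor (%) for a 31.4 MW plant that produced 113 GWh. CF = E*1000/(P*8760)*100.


CF = 113 * 1000 / (31.4 * 8760) * 100 = 41.0813 %


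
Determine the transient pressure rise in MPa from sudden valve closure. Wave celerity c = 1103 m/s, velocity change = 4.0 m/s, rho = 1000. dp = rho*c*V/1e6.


dp = 1000 * 1103 * 4.0 / 1e6 = 4.4120 MPa


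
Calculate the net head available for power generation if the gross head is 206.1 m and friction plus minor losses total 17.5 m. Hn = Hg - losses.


Hn = 206.1 - 17.5 = 188.6000 m


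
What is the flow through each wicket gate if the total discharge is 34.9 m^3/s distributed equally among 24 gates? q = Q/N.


q = 34.9 / 24 = 1.4542 m^3/s


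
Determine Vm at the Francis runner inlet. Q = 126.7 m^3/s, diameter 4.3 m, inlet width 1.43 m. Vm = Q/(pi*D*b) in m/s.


Vm = 126.7 / (pi * 4.3 * 1.43) = 6.5588 m/s


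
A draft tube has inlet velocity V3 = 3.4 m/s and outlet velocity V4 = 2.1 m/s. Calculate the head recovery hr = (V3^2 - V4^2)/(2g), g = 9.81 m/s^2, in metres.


hr = (3.4^2 - 2.1^2) / (2*9.81) = 0.3644 m


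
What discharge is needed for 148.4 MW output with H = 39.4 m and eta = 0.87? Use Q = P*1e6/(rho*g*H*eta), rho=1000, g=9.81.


Q = 148.4 * 1e6 / (1000 * 9.81 * 39.4 * 0.87) = 441.3157 m^3/s


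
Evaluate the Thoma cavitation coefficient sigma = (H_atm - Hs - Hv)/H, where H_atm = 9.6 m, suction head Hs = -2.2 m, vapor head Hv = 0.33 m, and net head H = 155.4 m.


sigma = (9.6 - (-2.2) - 0.33) / 155.4 = 0.0738


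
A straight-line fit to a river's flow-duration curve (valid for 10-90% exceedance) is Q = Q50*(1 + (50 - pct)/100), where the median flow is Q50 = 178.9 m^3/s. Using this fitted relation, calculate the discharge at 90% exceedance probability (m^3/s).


Q = 178.9 * (1 + (50 - 90)/100) = 107.3400 m^3/s


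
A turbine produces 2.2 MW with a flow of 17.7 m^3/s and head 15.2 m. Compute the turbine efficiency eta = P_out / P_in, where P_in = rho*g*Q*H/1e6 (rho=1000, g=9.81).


P_in = 1000 * 9.81 * 17.7 * 15.2 / 1e6 = 2.6393 MW
eta = 2.2 / 2.6393 = 0.8336


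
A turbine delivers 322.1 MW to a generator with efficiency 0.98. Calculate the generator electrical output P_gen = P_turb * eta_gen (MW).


P_gen = 322.1 * 0.98 = 315.6580 MW


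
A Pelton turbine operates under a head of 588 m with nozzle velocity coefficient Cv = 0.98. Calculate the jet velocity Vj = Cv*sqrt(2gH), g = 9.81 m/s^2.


Vj = 0.98 * sqrt(2*9.81*588) = 105.2602 m/s


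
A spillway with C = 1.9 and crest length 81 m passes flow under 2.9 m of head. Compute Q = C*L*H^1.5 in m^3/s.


Q = 1.9 * 81 * 2.9^1.5 = 760.0385 m^3/s


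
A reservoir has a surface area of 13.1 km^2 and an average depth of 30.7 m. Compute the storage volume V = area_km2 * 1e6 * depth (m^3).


V = 13.1 * 1e6 * 30.7 = 4.0217e+08 m^3


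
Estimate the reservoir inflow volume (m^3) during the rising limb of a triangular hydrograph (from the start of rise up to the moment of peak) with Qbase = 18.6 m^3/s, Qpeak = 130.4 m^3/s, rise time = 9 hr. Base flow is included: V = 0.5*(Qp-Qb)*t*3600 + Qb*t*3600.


V = 0.5*(130.4 - 18.6)*9*3600 + 18.6*9*3600 = 2.4138e+06 m^3


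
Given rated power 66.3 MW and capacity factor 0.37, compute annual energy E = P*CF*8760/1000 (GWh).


E = 66.3 * 0.37 * 8760 / 1000 = 214.8916 GWh


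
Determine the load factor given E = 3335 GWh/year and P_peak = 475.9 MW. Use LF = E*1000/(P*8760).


LF = 3335 * 1000 / (475.9 * 8760) = 0.8000


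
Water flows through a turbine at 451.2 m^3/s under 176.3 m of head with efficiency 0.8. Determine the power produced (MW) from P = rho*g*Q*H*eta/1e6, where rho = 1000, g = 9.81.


P = 1000 * 9.81 * 451.2 * 176.3 * 0.8 / 1e6 = 624.2814 MW


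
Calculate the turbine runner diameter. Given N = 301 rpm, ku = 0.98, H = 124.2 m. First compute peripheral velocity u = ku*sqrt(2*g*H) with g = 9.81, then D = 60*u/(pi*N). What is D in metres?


u = 0.98 * sqrt(2*9.81*124.2) = 48.3767 m/s
D = 60 * 48.3767 / (pi * 301) = 3.0695 m


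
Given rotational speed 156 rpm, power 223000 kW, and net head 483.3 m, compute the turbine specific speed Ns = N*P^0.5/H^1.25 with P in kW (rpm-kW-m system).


Ns = 156 * 223000^0.5 / 483.3^1.25 = 32.5092


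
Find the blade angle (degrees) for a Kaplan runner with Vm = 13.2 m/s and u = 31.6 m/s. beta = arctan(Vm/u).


beta = arctan(13.2 / 31.6) = 22.6713 degrees


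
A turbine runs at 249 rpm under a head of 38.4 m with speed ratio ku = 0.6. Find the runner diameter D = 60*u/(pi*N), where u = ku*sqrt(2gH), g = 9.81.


u = 0.6 * sqrt(2*9.81*38.4) = 16.4690 m/s
D = 60 * 16.4690 / (pi * 249) = 1.2632 m


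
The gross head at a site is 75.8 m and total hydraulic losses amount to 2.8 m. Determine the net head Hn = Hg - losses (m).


Hn = 75.8 - 2.8 = 73.0000 m


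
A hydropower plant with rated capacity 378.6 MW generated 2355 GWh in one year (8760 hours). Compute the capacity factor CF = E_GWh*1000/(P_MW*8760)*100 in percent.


CF = 2355 * 1000 / (378.6 * 8760) * 100 = 71.0078 %


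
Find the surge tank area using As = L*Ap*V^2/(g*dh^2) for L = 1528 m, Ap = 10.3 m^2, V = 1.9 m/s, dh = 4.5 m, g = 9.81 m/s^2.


As = 1528 * 10.3 * 1.9^2 / (9.81 * 4.5^2) = 286.0051 m^2


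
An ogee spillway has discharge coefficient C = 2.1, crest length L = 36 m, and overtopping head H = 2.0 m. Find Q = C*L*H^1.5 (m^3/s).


Q = 2.1 * 36 * 2.0^1.5 = 213.8291 m^3/s


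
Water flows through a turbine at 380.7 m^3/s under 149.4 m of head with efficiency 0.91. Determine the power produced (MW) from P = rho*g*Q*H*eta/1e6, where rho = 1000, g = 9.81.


P = 1000 * 9.81 * 380.7 * 149.4 * 0.91 / 1e6 = 507.7429 MW


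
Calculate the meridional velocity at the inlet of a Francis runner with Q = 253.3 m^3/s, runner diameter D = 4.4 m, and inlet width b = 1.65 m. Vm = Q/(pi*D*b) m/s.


Vm = 253.3 / (pi * 4.4 * 1.65) = 11.1058 m/s


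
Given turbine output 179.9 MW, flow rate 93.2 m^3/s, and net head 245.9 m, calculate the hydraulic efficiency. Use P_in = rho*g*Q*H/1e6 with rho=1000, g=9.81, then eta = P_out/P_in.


P_in = 1000 * 9.81 * 93.2 * 245.9 / 1e6 = 224.8244 MW
eta = 179.9 / 224.8244 = 0.8002


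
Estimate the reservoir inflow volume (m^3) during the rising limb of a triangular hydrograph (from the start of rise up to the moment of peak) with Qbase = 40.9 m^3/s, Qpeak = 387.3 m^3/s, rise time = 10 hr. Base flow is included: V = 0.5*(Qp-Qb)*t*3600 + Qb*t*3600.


V = 0.5*(387.3 - 40.9)*10*3600 + 40.9*10*3600 = 7.7076e+06 m^3


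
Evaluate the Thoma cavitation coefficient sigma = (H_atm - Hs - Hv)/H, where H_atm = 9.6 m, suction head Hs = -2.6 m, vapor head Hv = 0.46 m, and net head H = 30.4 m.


sigma = (9.6 - (-2.6) - 0.46) / 30.4 = 0.3862


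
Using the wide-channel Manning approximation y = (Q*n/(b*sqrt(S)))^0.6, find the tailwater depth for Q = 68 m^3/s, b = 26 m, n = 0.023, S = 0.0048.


y = (68 * 0.023 / (26 * 0.0048^0.5))^0.6 = 0.9187 m


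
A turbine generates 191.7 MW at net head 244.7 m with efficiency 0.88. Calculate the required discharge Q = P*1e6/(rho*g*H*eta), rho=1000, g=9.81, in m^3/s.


Q = 191.7 * 1e6 / (1000 * 9.81 * 244.7 * 0.88) = 90.7479 m^3/s


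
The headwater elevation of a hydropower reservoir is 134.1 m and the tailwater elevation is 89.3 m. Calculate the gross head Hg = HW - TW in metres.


Hg = 134.1 - 89.3 = 44.8000 m


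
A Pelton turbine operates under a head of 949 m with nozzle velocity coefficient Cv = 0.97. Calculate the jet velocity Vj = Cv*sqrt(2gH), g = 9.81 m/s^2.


Vj = 0.97 * sqrt(2*9.81*949) = 132.3593 m/s


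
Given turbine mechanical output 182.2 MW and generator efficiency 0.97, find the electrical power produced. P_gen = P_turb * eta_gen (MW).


P_gen = 182.2 * 0.97 = 176.7340 MW


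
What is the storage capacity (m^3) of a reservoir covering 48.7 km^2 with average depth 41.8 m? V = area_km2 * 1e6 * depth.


V = 48.7 * 1e6 * 41.8 = 2.0357e+09 m^3


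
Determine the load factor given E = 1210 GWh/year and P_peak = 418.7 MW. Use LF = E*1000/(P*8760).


LF = 1210 * 1000 / (418.7 * 8760) = 0.3299


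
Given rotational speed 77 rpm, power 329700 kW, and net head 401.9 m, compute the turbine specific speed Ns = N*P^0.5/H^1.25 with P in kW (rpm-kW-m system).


Ns = 77 * 329700^0.5 / 401.9^1.25 = 24.5699


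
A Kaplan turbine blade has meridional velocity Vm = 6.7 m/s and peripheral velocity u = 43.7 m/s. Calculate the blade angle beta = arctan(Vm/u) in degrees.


beta = arctan(6.7 / 43.7) = 8.7166 degrees


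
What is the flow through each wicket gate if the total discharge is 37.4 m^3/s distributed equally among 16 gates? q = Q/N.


q = 37.4 / 16 = 2.3375 m^3/s


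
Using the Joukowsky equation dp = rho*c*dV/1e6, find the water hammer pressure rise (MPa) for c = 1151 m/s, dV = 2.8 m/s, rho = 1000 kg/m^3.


dp = 1000 * 1151 * 2.8 / 1e6 = 3.2228 MPa


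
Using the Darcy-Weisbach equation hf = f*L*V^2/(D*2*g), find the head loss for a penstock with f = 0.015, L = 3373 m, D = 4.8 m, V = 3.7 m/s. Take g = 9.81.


hf = 0.015 * 3373 * 3.7^2 / (4.8 * 2 * 9.81) = 7.3548 m


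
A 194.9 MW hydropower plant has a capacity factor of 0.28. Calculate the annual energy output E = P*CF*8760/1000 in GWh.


E = 194.9 * 0.28 * 8760 / 1000 = 478.0507 GWh


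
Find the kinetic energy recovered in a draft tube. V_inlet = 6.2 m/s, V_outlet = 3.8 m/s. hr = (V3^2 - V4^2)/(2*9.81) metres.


hr = (6.2^2 - 3.8^2) / (2*9.81) = 1.2232 m


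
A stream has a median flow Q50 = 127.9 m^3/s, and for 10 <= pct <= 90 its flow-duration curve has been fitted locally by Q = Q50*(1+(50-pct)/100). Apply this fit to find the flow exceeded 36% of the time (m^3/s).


Q = 127.9 * (1 + (50 - 36)/100) = 145.8060 m^3/s


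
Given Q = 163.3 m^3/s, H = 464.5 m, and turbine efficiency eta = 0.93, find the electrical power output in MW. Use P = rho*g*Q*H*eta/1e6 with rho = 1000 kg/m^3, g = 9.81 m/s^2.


P = 1000 * 9.81 * 163.3 * 464.5 * 0.93 / 1e6 = 692.0283 MW


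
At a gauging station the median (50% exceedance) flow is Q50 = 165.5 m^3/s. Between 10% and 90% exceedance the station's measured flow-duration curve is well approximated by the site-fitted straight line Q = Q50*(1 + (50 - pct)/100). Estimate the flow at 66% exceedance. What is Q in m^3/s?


Q = 165.5 * (1 + (50 - 66)/100) = 139.0200 m^3/s


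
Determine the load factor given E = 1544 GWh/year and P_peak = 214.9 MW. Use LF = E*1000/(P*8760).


LF = 1544 * 1000 / (214.9 * 8760) = 0.8202


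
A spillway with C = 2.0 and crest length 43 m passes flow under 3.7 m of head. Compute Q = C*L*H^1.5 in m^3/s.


Q = 2.0 * 43 * 3.7^1.5 = 612.0699 m^3/s


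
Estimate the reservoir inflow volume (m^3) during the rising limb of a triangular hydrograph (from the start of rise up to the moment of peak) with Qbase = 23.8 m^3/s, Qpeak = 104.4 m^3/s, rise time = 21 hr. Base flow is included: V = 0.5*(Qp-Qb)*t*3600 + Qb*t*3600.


V = 0.5*(104.4 - 23.8)*21*3600 + 23.8*21*3600 = 4.8460e+06 m^3


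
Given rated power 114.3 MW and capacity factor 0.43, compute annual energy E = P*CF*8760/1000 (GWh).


E = 114.3 * 0.43 * 8760 / 1000 = 430.5452 GWh


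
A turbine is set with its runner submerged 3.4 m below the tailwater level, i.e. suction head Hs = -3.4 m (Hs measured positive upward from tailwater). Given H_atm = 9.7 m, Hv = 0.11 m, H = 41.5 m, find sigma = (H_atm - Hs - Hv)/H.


sigma = (9.7 - (-3.4) - 0.11) / 41.5 = 0.3130


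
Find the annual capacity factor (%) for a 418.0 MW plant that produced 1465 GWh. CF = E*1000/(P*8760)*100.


CF = 1465 * 1000 / (418.0 * 8760) * 100 = 40.0090 %


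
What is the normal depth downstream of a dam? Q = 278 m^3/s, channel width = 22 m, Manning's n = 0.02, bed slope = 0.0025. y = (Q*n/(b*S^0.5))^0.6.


y = (278 * 0.02 / (22 * 0.0025^0.5))^0.6 = 2.6437 m


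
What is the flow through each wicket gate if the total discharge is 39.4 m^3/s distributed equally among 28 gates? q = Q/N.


q = 39.4 / 28 = 1.4071 m^3/s


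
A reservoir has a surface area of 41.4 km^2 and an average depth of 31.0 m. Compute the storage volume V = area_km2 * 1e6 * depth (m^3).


V = 41.4 * 1e6 * 31.0 = 1.2834e+09 m^3


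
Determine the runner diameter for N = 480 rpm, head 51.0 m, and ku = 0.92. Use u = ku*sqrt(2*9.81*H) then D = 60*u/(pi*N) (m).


u = 0.92 * sqrt(2*9.81*51.0) = 29.1020 m/s
D = 60 * 29.1020 / (pi * 480) = 1.1579 m


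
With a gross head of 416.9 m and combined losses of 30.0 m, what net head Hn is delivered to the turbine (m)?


Hn = 416.9 - 30.0 = 386.9000 m


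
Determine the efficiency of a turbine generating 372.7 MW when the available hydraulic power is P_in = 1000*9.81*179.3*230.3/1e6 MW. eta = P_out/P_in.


P_in = 1000 * 9.81 * 179.3 * 230.3 / 1e6 = 405.0823 MW
eta = 372.7 / 405.0823 = 0.9201


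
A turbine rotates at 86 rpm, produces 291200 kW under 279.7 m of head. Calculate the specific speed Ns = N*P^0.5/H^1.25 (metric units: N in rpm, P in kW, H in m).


Ns = 86 * 291200^0.5 / 279.7^1.25 = 40.5722


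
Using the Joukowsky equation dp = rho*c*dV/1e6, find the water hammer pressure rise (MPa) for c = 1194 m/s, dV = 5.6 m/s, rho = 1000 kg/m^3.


dp = 1000 * 1194 * 5.6 / 1e6 = 6.6864 MPa


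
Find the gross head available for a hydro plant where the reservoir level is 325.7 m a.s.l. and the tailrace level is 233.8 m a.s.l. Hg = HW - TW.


Hg = 325.7 - 233.8 = 91.9000 m


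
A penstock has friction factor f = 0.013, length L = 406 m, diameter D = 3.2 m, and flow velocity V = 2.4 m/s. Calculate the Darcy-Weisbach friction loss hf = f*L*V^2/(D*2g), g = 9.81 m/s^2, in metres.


hf = 0.013 * 406 * 2.4^2 / (3.2 * 2 * 9.81) = 0.4842 m


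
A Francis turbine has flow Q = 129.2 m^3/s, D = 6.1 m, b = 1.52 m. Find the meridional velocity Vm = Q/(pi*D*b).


Vm = 129.2 / (pi * 6.1 * 1.52) = 4.4355 m/s


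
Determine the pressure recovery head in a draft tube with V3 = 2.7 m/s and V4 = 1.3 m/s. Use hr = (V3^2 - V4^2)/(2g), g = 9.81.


hr = (2.7^2 - 1.3^2) / (2*9.81) = 0.2854 m


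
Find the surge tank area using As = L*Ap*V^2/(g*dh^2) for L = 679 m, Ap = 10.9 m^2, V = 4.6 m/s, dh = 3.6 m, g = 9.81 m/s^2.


As = 679 * 10.9 * 4.6^2 / (9.81 * 3.6^2) = 1231.7936 m^2


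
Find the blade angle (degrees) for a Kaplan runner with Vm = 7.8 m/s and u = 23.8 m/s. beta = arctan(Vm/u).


beta = arctan(7.8 / 23.8) = 18.1456 degrees


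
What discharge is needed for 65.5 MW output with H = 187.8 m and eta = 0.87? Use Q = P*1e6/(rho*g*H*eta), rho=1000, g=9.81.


Q = 65.5 * 1e6 / (1000 * 9.81 * 187.8 * 0.87) = 40.8656 m^3/s


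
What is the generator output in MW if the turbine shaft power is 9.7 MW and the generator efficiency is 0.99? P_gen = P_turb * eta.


P_gen = 9.7 * 0.99 = 9.6030 MW


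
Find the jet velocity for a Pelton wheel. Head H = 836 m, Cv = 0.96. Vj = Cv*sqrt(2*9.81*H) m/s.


Vj = 0.96 * sqrt(2*9.81*836) = 122.9487 m/s


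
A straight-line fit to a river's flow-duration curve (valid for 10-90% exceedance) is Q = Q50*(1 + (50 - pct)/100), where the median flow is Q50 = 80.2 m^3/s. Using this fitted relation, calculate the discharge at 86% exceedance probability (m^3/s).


Q = 80.2 * (1 + (50 - 86)/100) = 51.3280 m^3/s


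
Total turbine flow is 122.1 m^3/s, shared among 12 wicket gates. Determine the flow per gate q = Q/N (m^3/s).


q = 122.1 / 12 = 10.1750 m^3/s


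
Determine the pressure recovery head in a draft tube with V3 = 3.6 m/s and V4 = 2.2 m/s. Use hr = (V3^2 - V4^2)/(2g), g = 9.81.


hr = (3.6^2 - 2.2^2) / (2*9.81) = 0.4139 m


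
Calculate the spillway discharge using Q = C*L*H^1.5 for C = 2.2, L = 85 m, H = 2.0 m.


Q = 2.2 * 85 * 2.0^1.5 = 528.9159 m^3/s


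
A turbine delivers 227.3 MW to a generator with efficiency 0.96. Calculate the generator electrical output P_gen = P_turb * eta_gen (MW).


P_gen = 227.3 * 0.96 = 218.2080 MW


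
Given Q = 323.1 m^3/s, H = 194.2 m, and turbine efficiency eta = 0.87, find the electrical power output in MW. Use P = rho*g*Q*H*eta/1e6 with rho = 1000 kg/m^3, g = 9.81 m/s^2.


P = 1000 * 9.81 * 323.1 * 194.2 * 0.87 / 1e6 = 535.5185 MW


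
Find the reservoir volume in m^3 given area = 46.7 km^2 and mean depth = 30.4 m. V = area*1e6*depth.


V = 46.7 * 1e6 * 30.4 = 1.4197e+09 m^3


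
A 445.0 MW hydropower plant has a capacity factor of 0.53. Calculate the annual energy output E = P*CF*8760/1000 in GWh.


E = 445.0 * 0.53 * 8760 / 1000 = 2066.0460 GWh


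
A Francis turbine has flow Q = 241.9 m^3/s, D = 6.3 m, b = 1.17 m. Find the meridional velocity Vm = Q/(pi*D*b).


Vm = 241.9 / (pi * 6.3 * 1.17) = 10.4462 m/s


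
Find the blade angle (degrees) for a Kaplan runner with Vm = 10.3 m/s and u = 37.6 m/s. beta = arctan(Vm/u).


beta = arctan(10.3 / 37.6) = 15.3196 degrees


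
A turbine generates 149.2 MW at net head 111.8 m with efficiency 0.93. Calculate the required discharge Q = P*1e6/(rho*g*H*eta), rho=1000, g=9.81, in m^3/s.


Q = 149.2 * 1e6 / (1000 * 9.81 * 111.8 * 0.93) = 146.2767 m^3/s


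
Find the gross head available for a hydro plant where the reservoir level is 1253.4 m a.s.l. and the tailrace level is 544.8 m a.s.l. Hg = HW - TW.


Hg = 1253.4 - 544.8 = 708.6000 m


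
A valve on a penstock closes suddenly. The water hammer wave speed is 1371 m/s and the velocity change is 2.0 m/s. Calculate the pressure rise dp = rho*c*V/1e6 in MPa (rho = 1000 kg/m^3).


dp = 1000 * 1371 * 2.0 / 1e6 = 2.7420 MPa


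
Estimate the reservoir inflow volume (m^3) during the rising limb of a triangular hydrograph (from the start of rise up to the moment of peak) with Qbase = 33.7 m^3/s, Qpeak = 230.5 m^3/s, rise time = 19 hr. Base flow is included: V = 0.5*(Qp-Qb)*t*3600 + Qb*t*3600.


V = 0.5*(230.5 - 33.7)*19*3600 + 33.7*19*3600 = 9.0356e+06 m^3


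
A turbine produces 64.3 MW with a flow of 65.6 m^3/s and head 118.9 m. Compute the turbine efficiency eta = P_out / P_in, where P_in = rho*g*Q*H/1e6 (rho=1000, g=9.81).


P_in = 1000 * 9.81 * 65.6 * 118.9 / 1e6 = 76.5164 MW
eta = 64.3 / 76.5164 = 0.8403
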